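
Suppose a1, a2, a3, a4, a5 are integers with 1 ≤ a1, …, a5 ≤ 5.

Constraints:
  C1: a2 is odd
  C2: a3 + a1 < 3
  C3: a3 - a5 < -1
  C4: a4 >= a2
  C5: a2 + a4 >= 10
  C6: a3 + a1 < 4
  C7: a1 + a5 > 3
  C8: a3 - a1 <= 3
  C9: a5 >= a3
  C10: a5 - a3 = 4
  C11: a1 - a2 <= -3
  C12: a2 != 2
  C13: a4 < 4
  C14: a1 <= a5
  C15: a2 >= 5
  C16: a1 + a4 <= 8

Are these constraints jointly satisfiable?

Unsatisfiable

From constraints 4 and 15: a4 ≥ a2 and a2 ≥ 5, so a4 ≥ 5. From constraint 13: a4 ≤ 3. But 3 < 5, so no value of a4 works.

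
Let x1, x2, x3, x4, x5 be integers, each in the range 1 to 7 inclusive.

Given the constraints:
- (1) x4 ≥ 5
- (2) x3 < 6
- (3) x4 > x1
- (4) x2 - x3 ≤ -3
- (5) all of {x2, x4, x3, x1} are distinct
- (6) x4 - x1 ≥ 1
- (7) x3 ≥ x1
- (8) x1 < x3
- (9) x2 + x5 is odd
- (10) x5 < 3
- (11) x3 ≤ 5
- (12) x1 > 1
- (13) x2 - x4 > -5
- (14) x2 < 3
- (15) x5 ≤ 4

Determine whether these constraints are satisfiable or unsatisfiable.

Satisfiable

Take x1 = 2, x2 = 1, x3 = 4, x4 = 5, x5 = 2. Then constraint 4: x2 - x3 = -3; constraint 6: x4 - x1 = 3; constraint 13: x2 - x4 = -4, and every other listed constraint is also met.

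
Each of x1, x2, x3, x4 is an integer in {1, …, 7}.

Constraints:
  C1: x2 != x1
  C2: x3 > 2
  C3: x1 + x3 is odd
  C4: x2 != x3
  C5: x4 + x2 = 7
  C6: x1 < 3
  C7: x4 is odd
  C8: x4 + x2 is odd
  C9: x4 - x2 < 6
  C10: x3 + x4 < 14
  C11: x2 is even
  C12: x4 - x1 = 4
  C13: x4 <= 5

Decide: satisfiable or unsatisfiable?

One satisfying assignment is x1 = 1, x2 = 2, x3 = 6, x4 = 5.
For the less obvious constraints — constraint 5: x4 + x2 = 7; constraint 9: x4 - x2 = 3 — and the others hold by inspection.

Satisfiable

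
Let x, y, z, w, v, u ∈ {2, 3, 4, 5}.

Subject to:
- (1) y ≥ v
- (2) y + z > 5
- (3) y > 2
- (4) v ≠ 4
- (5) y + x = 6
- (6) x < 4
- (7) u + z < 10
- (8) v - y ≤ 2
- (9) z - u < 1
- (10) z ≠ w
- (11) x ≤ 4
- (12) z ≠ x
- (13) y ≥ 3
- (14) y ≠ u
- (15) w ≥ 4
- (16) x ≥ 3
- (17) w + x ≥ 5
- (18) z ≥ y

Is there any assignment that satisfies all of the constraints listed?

Satisfiable

The assignment x = 3, y = 3, z = 4, w = 5, v = 2, u = 4 works:
  constraint 2 holds since y + z = 7.
  constraint 5 holds since y + x = 6.
  constraint 7 holds since u + z = 8.
The rest check out directly.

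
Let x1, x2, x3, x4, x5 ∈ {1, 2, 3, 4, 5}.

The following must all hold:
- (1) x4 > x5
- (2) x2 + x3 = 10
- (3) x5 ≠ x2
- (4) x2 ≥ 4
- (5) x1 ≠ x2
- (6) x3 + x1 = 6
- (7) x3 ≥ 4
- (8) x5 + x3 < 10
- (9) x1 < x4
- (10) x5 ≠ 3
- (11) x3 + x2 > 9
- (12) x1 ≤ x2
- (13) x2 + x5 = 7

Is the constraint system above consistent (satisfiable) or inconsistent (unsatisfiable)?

The assignment x1 = 1, x2 = 5, x3 = 5, x4 = 5, x5 = 2 works:
  constraint 2 holds since x2 + x3 = 10.
  constraint 6 holds since x3 + x1 = 6.
The rest check out directly.

Satisfiable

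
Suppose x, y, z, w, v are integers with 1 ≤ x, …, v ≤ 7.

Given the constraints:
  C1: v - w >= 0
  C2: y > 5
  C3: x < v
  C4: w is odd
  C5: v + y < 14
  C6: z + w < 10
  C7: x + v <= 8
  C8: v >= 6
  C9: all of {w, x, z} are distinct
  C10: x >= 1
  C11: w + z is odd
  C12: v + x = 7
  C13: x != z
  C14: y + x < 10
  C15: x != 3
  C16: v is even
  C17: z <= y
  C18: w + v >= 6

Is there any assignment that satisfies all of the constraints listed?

The assignment x = 1, y = 7, z = 6, w = 3, v = 6 works:
  constraint 1 holds since v - w = 3.
  constraint 5 holds since v + y = 13.
  constraint 6 holds since z + w = 9.
The rest check out directly.

Satisfiable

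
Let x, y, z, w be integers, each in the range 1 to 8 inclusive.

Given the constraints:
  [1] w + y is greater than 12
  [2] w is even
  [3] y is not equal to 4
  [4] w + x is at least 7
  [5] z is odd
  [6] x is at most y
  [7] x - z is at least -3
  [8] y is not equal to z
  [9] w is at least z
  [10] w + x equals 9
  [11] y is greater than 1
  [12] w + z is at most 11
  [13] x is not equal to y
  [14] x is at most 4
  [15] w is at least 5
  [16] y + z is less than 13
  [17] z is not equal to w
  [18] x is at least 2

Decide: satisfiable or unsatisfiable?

Satisfiable

Try x = 3, y = 7, z = 3, w = 6.
Check constraint 1: w + y = 13; constraint 4: w + x = 9. The remaining constraints are straightforward to verify.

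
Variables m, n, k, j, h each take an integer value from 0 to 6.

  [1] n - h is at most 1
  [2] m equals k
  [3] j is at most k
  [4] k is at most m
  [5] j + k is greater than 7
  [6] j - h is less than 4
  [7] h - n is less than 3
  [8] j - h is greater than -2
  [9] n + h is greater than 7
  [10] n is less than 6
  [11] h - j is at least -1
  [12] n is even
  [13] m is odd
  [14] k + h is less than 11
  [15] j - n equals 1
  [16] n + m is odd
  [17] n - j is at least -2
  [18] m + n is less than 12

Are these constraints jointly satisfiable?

Satisfiable

Setting (m, n, k, j, h) = (5, 4, 5, 5, 4) satisfies everything: constraint 1: n - h = 0; constraint 5: j + k = 10; constraint 6: j - h = 1, and the others follow.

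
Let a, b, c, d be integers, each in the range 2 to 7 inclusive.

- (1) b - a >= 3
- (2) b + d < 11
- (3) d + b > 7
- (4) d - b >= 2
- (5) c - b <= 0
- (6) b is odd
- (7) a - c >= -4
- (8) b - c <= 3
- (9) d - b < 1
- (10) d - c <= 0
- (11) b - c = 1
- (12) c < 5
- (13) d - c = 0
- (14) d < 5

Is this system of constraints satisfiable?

Constraints 1, 4, 7, and 10 give d − b ≥ 2, b − a ≥ 3, a − c ≥ -4, c − d ≥ 0.
Adding all 4 inequalities: the left sides telescope to 0, and the right sides sum to 2 + 3 + (-4) + 0 = 1. So 0 ≥ 1, which is false.

Unsatisfiable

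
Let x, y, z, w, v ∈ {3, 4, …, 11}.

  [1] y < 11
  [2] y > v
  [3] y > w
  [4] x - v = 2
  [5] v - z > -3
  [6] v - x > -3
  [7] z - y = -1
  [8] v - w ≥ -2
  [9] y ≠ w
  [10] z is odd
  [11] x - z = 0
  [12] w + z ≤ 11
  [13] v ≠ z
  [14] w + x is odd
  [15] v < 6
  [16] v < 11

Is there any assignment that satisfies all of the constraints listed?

One satisfying assignment is x = 5, y = 6, z = 5, w = 4, v = 3.
For the less obvious constraints — constraint 4: x - v = 2; constraint 5: v - z = -2 — and the others hold by inspection.

Satisfiable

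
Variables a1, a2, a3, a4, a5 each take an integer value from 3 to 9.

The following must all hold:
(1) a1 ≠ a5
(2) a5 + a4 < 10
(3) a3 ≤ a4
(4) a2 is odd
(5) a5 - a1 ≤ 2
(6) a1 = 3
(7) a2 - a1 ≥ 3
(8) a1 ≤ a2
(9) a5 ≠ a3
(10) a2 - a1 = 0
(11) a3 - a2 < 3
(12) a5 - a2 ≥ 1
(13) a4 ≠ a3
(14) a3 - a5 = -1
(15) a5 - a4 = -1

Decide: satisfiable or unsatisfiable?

Constraints 5, 7, and 12 give a1 − a5 ≥ -2, a5 − a2 ≥ 1, a2 − a1 ≥ 3.
Adding all 3 inequalities: the left sides telescope to 0, and the right sides sum to (-2) + 1 + 3 = 2. So 0 ≥ 2, which is false.

Unsatisfiable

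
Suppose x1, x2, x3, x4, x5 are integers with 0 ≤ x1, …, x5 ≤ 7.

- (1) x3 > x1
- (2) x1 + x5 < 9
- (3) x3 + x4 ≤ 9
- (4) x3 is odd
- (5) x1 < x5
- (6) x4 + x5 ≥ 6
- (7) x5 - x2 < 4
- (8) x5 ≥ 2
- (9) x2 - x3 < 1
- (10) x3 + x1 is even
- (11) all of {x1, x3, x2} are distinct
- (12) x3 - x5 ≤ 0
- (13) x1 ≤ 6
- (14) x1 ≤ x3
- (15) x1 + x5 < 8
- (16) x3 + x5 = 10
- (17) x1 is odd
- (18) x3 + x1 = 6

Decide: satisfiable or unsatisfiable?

The assignment x1 = 1, x2 = 3, x3 = 5, x4 = 3, x5 = 5 works:
  constraint 2 holds since x1 + x5 = 6.
  constraint 3 holds since x3 + x4 = 8.
The rest check out directly.

Satisfiable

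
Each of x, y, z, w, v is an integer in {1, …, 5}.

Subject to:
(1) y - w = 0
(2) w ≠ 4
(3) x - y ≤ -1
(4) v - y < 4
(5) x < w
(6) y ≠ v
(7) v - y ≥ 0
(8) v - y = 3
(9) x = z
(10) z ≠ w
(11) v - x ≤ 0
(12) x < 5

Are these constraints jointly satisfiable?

Constraints 3, 7, and 11 give x − v ≥ 0, v − y ≥ 0, y − x ≥ 1.
Adding all 3 inequalities: the left sides telescope to 0, and the right sides sum to 0 + 0 + 1 = 1. So 0 ≥ 1, which is false.

Unsatisfiable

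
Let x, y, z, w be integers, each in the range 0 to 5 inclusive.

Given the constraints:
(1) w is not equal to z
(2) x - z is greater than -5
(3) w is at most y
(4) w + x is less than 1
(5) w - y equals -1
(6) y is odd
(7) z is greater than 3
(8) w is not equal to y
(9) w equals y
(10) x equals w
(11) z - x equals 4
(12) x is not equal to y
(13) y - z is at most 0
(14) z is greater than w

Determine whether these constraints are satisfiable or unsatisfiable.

From constraints 9 and 10, x = w = y, so x = y. But constraint 12 says x ≠ y. Contradiction.

Unsatisfiable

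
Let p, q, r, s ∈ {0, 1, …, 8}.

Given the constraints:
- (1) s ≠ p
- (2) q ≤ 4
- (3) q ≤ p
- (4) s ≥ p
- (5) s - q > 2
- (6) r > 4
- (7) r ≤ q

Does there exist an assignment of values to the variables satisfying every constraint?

Unsatisfiable

From constraint 6: r ≥ 5. From constraints 2 and 7: r ≤ q and q ≤ 4, so r ≤ 4. But 4 < 5, so no value of r works.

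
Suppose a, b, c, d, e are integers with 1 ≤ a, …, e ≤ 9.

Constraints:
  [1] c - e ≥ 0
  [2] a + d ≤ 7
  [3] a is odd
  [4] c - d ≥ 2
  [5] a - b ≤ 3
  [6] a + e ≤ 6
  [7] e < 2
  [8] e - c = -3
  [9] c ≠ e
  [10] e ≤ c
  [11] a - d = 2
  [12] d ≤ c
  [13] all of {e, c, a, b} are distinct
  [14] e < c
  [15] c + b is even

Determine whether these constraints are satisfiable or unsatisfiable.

The assignment a = 3, b = 2, c = 4, d = 1, e = 1 works:
  constraint 1 holds since c - e = 3.
  constraint 2 holds since a + d = 4.
  constraint 4 holds since c - d = 3.
The rest check out directly.

Satisfiable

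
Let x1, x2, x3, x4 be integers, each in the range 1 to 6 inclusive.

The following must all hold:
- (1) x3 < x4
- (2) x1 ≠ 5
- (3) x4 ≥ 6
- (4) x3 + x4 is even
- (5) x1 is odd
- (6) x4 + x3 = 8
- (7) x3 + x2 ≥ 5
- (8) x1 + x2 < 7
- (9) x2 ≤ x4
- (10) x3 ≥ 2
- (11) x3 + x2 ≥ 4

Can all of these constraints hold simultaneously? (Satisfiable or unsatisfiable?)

Satisfiable

Try x1 = 1, x2 = 5, x3 = 2, x4 = 6.
Check constraint 6: x4 + x3 = 8; constraint 7: x3 + x2 = 7. The remaining constraints are straightforward to verify.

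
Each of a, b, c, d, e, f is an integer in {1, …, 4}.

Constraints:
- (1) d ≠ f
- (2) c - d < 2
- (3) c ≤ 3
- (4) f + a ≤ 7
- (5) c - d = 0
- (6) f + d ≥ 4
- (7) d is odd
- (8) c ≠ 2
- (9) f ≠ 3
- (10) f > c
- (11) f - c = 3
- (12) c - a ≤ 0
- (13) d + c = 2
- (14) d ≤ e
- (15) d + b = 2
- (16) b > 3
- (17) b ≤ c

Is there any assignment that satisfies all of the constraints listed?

Unsatisfiable

From constraint 16: b ≥ 4. From constraints 3 and 17: b ≤ c and c ≤ 3, so b ≤ 3. But 3 < 4, so no value of b works.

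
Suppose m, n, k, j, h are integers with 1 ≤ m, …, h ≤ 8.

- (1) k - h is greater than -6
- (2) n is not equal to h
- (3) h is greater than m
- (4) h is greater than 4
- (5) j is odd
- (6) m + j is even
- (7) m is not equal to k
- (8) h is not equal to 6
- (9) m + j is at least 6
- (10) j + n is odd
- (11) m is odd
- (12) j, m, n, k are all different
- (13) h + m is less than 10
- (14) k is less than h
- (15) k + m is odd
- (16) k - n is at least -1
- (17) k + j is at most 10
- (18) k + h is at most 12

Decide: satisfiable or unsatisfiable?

Satisfiable

Try m = 1, n = 2, k = 4, j = 5, h = 7.
Check constraint 1: k - h = -3; constraint 9: m + j = 6; constraint 13: h + m = 8. The remaining constraints are straightforward to verify.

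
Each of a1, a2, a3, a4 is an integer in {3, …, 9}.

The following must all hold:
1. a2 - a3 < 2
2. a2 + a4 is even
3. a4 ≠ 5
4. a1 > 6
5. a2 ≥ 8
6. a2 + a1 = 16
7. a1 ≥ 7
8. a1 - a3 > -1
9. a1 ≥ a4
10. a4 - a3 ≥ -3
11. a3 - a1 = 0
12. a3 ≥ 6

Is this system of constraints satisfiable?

Satisfiable

Try a1 = 8, a2 = 8, a3 = 8, a4 = 6.
Check constraint 1: a2 - a3 = 0; constraint 6: a2 + a1 = 16. The remaining constraints are straightforward to verify.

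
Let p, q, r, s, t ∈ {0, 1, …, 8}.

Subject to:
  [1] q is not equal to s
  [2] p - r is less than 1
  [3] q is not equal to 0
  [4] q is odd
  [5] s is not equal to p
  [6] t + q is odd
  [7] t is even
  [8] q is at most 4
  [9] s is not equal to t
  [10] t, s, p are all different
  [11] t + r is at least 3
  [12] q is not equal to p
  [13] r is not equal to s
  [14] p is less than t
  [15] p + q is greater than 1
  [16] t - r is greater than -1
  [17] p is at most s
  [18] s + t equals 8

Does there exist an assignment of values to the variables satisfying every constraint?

Try p = 1, q = 3, r = 2, s = 6, t = 2.
Check constraint 2: p - r = -1; constraint 11: t + r = 4; constraint 15: p + q = 4. The remaining constraints are straightforward to verify.

Satisfiable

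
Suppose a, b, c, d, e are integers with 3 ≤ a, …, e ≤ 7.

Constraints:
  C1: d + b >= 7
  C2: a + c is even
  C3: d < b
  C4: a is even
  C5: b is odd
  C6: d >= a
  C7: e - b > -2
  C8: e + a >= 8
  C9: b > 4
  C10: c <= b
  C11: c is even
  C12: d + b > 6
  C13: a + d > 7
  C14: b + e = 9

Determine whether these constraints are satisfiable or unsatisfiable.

Setting (a, b, c, d, e) = (4, 5, 4, 4, 4) satisfies everything: constraint 1: d + b = 9; constraint 7: e - b = -1, and the others follow.

Satisfiable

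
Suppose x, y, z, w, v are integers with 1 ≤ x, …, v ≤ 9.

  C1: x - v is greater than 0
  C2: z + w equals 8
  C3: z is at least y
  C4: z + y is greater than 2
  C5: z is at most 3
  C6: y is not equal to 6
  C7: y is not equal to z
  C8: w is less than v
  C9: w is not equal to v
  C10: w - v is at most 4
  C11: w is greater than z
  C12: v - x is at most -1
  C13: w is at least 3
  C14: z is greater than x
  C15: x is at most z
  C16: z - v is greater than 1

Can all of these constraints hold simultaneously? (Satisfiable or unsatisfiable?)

Constraints 8, 11, 12, and 14 give x < z, z < w, w < v, v < x. Chaining: x < z < w < v < x, which forces x < x — impossible.

Unsatisfiable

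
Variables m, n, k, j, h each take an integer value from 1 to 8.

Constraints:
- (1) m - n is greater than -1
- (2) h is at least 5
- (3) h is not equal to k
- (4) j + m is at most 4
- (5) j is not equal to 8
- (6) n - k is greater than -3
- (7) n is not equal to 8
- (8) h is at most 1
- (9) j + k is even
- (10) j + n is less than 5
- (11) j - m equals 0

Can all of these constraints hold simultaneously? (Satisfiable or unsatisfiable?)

From constraint 2: h ≥ 5. From constraint 8: h ≤ 1. But 1 < 5, so no value of h works.

Unsatisfiable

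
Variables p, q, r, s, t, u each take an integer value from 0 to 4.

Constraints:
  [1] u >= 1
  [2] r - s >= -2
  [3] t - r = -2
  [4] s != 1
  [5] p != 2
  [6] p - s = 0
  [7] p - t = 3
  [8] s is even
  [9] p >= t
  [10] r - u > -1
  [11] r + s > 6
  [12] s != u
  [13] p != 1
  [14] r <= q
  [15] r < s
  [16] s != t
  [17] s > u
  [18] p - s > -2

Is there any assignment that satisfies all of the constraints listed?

Satisfiable

The assignment p = 4, q = 3, r = 3, s = 4, t = 1, u = 1 works:
  constraint 2 holds since r - s = -1.
  constraint 3 holds since t - r = -2.
The rest check out directly.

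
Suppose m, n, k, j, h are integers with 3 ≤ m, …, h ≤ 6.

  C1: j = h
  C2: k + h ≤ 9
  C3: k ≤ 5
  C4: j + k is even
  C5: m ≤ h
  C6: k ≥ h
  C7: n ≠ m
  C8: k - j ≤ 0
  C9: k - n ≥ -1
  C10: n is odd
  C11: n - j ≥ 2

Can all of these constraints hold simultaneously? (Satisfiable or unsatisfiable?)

Constraints 8, 9, and 11 give n − j ≥ 2, j − k ≥ 0, k − n ≥ -1.
Adding all 3 inequalities: the left sides telescope to 0, and the right sides sum to 2 + 0 + (-1) = 1. So 0 ≥ 1, which is false.

Unsatisfiable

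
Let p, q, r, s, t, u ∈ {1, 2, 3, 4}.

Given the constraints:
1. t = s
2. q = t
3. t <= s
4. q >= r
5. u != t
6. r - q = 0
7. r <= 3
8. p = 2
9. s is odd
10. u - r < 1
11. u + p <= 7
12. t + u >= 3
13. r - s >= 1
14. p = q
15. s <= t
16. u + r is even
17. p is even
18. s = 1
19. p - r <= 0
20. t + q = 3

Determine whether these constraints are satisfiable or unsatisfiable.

Constraint 8 fixes p = 2 and constraint 18 fixes s = 1. Constraints 1, 2, and 14 give p = q = t = s, so p = s. But 2 ≠ 1 — contradiction.

Unsatisfiable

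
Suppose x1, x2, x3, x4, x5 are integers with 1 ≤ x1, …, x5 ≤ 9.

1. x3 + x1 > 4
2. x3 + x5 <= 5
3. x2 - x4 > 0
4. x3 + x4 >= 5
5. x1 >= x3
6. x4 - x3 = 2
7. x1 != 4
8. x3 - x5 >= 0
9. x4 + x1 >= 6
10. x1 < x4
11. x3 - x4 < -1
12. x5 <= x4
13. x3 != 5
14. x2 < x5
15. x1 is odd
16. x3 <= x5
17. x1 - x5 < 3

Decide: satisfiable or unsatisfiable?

Constraints 3, 5, 8, 10, and 14 give x2 < x5, x5 ≤ x3, x3 ≤ x1, x1 < x4, x4 < x2. Chaining: x2 < x5 ≤ x3 ≤ x1 < x4 < x2, which forces x2 < x2 — impossible.

Unsatisfiable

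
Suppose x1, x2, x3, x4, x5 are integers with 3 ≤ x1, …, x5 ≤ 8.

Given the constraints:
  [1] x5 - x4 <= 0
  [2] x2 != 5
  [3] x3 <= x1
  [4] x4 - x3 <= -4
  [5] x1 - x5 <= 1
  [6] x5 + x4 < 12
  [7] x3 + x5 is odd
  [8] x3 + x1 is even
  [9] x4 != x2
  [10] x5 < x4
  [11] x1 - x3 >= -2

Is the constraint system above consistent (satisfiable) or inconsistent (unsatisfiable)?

Constraints 1, 4, 5, and 11 give x3 − x4 ≥ 4, x4 − x5 ≥ 0, x5 − x1 ≥ -1, x1 − x3 ≥ -2.
Adding all 4 inequalities: the left sides telescope to 0, and the right sides sum to 4 + 0 + (-1) + (-2) = 1. So 0 ≥ 1, which is false.

Unsatisfiable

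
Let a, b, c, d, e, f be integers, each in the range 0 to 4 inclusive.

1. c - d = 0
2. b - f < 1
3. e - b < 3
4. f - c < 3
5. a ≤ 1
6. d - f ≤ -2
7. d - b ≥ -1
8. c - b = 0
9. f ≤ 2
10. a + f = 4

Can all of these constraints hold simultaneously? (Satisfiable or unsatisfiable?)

From constraint 5: a ≤ 1. From constraint 9: f ≤ 2. Hence a + f ≤ 3. But constraint 10 requires a + f = 4, and 4 > 3. Contradiction.

Unsatisfiable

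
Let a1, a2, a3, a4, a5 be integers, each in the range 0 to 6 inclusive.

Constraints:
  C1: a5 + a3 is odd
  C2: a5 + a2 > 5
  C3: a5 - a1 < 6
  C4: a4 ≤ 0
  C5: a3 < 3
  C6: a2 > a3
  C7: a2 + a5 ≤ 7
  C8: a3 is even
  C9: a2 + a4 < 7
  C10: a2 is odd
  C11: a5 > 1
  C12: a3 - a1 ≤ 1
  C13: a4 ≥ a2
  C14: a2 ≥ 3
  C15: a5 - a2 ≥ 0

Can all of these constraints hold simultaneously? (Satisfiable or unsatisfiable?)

From constraint 14: a2 ≥ 3. From constraints 4 and 13: a2 ≤ a4 and a4 ≤ 0, so a2 ≤ 0. But 0 < 3, so no value of a2 works.

Unsatisfiable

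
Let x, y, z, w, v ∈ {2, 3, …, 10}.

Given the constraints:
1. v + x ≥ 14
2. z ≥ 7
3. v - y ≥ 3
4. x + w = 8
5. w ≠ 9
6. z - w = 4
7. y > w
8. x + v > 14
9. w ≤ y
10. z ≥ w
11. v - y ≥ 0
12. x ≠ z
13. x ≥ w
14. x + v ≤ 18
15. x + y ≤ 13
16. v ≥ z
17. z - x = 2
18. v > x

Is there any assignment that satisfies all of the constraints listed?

One satisfying assignment is x = 5, y = 7, z = 7, w = 3, v = 10.
For the less obvious constraints — constraint 1: v + x = 15; constraint 3: v - y = 3; constraint 4: x + w = 8 — and the others hold by inspection.

Satisfiable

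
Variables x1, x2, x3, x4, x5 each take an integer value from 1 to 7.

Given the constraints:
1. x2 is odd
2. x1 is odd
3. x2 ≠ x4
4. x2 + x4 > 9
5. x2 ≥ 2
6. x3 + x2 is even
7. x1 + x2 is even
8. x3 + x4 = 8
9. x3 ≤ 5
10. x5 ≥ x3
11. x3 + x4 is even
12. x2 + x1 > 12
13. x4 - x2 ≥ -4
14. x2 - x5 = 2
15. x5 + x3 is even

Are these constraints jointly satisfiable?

Satisfiable

One satisfying assignment is x1 = 7, x2 = 7, x3 = 5, x4 = 3, x5 = 5.
For the less obvious constraints — constraint 4: x2 + x4 = 10; constraint 8: x3 + x4 = 8 — and the others hold by inspection.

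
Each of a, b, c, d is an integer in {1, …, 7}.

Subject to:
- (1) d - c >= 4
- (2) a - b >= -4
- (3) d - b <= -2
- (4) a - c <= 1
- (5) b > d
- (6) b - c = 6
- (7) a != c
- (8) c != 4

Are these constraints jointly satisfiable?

Constraints 1, 2, 3, and 4 give c − a ≥ -1, a − b ≥ -4, b − d ≥ 2, d − c ≥ 4.
Adding all 4 inequalities: the left sides telescope to 0, and the right sides sum to (-1) + (-4) + 2 + 4 = 1. So 0 ≥ 1, which is false.

Unsatisfiable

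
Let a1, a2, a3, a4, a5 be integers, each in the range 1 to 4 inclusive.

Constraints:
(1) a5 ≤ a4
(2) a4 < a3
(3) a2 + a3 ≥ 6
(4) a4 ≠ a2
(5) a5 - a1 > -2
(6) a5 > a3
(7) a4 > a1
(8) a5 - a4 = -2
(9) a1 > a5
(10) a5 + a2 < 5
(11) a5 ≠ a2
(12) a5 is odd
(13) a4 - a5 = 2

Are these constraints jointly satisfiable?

Unsatisfiable

Constraints 2, 6, 7, and 9 give a4 < a3, a3 < a5, a5 < a1, a1 < a4. Chaining: a4 < a3 < a5 < a1 < a4, which forces a4 < a4 — impossible.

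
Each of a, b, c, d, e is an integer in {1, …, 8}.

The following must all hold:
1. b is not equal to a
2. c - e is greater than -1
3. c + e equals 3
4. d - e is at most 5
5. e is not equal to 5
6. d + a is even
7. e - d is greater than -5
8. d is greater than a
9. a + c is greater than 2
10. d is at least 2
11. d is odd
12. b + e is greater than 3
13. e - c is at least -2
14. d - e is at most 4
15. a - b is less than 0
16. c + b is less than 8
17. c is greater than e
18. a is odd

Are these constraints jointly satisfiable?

Satisfiable

Setting (a, b, c, d, e) = (1, 3, 2, 3, 1) satisfies everything: constraint 2: c - e = 1; constraint 3: c + e = 3, and the others follow.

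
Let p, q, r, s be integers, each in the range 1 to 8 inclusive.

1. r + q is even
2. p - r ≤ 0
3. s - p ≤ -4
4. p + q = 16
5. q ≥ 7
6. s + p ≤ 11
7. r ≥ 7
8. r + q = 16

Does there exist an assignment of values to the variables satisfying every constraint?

Satisfiable

The assignment p = 8, q = 8, r = 8, s = 3 works:
  constraint 2 holds since p - r = 0.
  constraint 3 holds since s - p = -5.
  constraint 4 holds since p + q = 16.
The rest check out directly.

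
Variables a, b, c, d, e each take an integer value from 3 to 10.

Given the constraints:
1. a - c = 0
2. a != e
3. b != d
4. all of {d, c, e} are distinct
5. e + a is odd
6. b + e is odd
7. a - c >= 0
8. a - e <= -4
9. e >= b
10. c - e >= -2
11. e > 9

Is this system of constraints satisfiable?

Unsatisfiable

Constraints 7, 8, and 10 give e − a ≥ 4, a − c ≥ 0, c − e ≥ -2.
Adding all 3 inequalities: the left sides telescope to 0, and the right sides sum to 4 + 0 + (-2) = 2. So 0 ≥ 2, which is false.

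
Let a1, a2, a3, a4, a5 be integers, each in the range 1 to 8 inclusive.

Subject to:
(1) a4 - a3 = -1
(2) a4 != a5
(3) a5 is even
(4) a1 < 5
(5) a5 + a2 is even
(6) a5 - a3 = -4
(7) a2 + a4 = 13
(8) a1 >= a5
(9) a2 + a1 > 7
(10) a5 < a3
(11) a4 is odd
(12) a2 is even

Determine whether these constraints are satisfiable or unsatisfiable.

One satisfying assignment is a1 = 4, a2 = 6, a3 = 8, a4 = 7, a5 = 4.
For the less obvious constraints — constraint 1: a4 - a3 = -1; constraint 6: a5 - a3 = -4 — and the others hold by inspection.

Satisfiable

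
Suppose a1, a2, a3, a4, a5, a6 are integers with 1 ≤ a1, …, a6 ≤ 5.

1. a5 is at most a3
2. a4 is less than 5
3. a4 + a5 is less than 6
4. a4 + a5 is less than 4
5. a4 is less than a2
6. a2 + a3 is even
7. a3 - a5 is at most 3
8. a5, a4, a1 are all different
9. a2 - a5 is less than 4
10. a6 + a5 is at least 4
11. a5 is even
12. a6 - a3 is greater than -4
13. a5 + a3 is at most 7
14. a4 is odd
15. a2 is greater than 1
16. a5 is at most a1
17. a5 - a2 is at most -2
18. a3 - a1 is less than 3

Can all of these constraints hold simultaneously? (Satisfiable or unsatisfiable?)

Satisfiable

Setting (a1, a2, a3, a4, a5, a6) = (3, 4, 4, 1, 2, 3) satisfies everything: constraint 3: a4 + a5 = 3; constraint 4: a4 + a5 = 3, and the others follow.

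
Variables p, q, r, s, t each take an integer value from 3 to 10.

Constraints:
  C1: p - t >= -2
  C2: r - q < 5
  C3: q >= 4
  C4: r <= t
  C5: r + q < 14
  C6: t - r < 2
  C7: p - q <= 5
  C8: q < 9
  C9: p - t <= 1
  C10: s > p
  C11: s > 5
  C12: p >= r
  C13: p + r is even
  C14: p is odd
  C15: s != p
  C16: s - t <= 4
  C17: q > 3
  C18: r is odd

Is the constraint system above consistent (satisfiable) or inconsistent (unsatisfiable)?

Take p = 7, q = 4, r = 7, s = 10, t = 8. Then constraint 1: p - t = -1; constraint 2: r - q = 3; constraint 5: r + q = 11, and every other listed constraint is also met.

Satisfiable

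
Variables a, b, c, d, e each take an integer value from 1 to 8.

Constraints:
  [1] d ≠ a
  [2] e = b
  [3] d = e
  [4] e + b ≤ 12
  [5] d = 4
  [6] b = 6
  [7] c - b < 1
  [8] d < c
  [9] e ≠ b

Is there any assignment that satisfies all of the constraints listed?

Constraint 5 fixes d = 4 and constraint 6 fixes b = 6. Constraints 2 and 3 give d = e = b, so d = b. But 4 ≠ 6 — contradiction.

Unsatisfiable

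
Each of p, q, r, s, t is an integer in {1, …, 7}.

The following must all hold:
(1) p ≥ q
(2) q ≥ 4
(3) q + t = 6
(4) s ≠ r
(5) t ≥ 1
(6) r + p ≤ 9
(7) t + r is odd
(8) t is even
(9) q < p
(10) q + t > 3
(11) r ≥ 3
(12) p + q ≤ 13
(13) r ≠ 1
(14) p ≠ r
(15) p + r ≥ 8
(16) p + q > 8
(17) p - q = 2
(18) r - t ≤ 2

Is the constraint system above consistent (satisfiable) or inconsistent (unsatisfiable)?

One satisfying assignment is p = 6, q = 4, r = 3, s = 1, t = 2.
For the less obvious constraints — constraint 3: q + t = 6; constraint 6: r + p = 9 — and the others hold by inspection.

Satisfiable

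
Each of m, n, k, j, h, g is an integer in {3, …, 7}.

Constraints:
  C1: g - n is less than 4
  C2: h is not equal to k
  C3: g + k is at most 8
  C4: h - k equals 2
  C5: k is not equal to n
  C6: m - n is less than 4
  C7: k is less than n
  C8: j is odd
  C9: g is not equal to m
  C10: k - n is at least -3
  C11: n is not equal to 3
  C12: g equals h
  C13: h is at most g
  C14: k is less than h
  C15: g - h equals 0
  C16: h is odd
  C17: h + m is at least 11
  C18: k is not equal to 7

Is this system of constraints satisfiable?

Satisfiable

Take m = 7, n = 4, k = 3, j = 7, h = 5, g = 5. Then constraint 1: g - n = 1; constraint 3: g + k = 8, and every other listed constraint is also met.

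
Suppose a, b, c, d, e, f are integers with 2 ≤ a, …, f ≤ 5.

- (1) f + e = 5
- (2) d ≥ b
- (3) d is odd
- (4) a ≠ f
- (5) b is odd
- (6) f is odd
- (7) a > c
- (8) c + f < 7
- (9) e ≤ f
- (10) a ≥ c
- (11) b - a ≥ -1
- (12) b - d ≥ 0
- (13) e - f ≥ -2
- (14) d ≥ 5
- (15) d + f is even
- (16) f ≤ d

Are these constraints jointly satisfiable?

Satisfiable

Take a = 5, b = 5, c = 2, d = 5, e = 2, f = 3. Then constraint 1: f + e = 5; constraint 8: c + f = 5, and every other listed constraint is also met.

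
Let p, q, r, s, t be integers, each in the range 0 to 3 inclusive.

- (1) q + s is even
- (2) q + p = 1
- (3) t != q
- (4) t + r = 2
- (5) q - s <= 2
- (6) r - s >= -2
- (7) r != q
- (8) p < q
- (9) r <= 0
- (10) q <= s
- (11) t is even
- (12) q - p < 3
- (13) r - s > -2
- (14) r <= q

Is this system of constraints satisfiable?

The assignment p = 0, q = 1, r = 0, s = 1, t = 2 works:
  constraint 2 holds since q + p = 1.
  constraint 4 holds since t + r = 2.
  constraint 5 holds since q - s = 0.
The rest check out directly.

Satisfiable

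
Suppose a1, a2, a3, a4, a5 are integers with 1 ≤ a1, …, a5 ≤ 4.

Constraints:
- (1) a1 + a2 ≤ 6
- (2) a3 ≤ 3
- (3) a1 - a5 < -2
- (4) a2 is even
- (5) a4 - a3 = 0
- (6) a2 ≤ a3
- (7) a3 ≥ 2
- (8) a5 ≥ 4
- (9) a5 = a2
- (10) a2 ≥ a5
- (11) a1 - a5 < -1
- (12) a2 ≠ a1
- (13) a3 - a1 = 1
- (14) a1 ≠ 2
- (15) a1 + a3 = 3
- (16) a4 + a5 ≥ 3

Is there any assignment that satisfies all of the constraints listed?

Unsatisfiable

From constraints 8 and 10: a2 ≥ a5 and a5 ≥ 4, so a2 ≥ 4. From constraints 2 and 6: a2 ≤ a3 and a3 ≤ 3, so a2 ≤ 3. But 3 < 4, so no value of a2 works.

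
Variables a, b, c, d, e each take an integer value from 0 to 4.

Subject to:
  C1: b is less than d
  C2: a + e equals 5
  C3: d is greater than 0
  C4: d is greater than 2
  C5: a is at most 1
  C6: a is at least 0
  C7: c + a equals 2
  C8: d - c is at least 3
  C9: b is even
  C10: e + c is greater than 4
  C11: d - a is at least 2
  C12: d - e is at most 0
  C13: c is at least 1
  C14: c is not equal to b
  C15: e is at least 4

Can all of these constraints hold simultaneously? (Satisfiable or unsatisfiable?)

Setting (a, b, c, d, e) = (1, 2, 1, 4, 4) satisfies everything: constraint 2: a + e = 5; constraint 7: c + a = 2; constraint 8: d - c = 3, and the others follow.

Satisfiable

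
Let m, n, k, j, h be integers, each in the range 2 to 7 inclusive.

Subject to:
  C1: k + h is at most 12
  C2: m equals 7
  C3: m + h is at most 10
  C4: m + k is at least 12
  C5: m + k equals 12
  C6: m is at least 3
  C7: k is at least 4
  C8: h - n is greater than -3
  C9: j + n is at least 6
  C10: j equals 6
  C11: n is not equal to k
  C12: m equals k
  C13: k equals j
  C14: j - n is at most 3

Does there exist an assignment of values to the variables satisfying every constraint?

Unsatisfiable

Constraint 2 fixes m = 7 and constraint 10 fixes j = 6. Constraints 12 and 13 give m = k = j, so m = j. But 7 ≠ 6 — contradiction.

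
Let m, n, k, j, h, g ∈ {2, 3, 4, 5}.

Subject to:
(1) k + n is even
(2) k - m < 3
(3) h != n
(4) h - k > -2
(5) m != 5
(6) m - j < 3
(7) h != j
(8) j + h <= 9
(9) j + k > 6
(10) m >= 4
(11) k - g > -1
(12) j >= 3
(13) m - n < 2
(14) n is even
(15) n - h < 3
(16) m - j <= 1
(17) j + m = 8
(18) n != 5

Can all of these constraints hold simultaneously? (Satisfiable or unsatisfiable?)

The assignment m = 4, n = 4, k = 4, j = 4, h = 3, g = 2 works:
  constraint 2 holds since k - m = 0.
  constraint 4 holds since h - k = -1.
The rest check out directly.

Satisfiable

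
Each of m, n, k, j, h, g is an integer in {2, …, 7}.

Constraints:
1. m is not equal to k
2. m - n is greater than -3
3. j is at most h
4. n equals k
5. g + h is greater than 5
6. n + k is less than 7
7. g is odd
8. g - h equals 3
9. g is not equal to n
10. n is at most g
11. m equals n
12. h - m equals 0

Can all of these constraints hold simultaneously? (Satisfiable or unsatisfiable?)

Unsatisfiable

From constraints 4 and 11, m = n = k, so m = k. But constraint 1 says m ≠ k. Contradiction.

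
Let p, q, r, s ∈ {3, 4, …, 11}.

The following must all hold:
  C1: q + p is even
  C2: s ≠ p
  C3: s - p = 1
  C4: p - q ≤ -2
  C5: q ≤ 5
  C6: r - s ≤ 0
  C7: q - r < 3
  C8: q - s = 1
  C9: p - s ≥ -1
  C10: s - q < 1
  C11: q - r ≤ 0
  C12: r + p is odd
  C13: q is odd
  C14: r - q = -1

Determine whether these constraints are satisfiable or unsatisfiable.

Constraints 4, 6, 9, and 11 give p − s ≥ -1, s − r ≥ 0, r − q ≥ 0, q − p ≥ 2.
Adding all 4 inequalities: the left sides telescope to 0, and the right sides sum to (-1) + 0 + 0 + 2 = 1. So 0 ≥ 1, which is false.

Unsatisfiable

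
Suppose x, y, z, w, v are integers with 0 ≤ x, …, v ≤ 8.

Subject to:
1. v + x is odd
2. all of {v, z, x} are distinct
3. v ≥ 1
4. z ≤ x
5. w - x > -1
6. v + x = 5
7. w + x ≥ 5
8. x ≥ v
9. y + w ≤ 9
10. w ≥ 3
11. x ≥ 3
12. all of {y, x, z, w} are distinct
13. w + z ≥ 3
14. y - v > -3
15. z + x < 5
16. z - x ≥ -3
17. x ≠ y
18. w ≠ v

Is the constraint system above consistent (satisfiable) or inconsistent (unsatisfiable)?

Setting (x, y, z, w, v) = (3, 2, 1, 4, 2) satisfies everything: constraint 5: w - x = 1; constraint 6: v + x = 5, and the others follow.

Satisfiable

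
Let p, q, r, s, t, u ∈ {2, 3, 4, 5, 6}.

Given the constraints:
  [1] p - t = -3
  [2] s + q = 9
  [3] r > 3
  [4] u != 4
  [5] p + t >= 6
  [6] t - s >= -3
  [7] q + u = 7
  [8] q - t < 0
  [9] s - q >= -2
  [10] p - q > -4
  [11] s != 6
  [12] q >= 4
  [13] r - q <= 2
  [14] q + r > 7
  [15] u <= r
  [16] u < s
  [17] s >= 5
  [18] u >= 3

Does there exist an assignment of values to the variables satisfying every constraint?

Satisfiable

Take p = 2, q = 4, r = 6, s = 5, t = 5, u = 3. Then constraint 1: p - t = -3; constraint 2: s + q = 9, and every other listed constraint is also met.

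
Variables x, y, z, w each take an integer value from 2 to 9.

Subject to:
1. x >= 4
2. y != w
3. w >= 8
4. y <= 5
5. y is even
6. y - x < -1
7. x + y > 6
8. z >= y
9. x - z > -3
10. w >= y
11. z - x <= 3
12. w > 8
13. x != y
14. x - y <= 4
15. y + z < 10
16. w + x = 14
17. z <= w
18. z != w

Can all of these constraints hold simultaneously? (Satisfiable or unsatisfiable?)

Satisfiable

Setting (x, y, z, w) = (5, 2, 5, 9) satisfies everything: constraint 6: y - x = -3; constraint 7: x + y = 7, and the others follow.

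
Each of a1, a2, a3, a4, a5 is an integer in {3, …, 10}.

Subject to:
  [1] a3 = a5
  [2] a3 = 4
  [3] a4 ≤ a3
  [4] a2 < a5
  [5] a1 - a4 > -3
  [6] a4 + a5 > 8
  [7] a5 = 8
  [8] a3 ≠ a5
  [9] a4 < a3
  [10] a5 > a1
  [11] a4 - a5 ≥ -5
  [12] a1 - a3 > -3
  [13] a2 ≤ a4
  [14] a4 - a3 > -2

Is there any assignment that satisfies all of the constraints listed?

Unsatisfiable

Constraint 2 fixes a3 = 4 and constraint 7 fixes a5 = 8, but constraint 1 requires a3 = a5. Since 4 ≠ 8, contradiction.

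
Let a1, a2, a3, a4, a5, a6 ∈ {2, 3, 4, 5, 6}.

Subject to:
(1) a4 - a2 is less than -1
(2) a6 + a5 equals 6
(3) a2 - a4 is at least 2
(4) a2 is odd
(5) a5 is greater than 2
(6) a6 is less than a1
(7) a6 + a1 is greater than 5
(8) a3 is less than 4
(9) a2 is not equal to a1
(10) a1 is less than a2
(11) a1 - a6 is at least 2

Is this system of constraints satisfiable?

Satisfiable

Take a1 = 4, a2 = 5, a3 = 2, a4 = 3, a5 = 4, a6 = 2. Then constraint 1: a4 - a2 = -2; constraint 2: a6 + a5 = 6; constraint 3: a2 - a4 = 2, and every other listed constraint is also met.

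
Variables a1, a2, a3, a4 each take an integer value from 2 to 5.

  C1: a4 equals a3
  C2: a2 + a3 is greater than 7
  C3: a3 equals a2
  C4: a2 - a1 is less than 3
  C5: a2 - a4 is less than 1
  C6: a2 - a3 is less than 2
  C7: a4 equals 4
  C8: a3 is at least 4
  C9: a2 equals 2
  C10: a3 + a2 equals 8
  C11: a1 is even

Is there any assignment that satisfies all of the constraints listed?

Unsatisfiable

Constraint 7 fixes a4 = 4 and constraint 9 fixes a2 = 2. Constraints 1 and 3 give a4 = a3 = a2, so a4 = a2. But 4 ≠ 2 — contradiction.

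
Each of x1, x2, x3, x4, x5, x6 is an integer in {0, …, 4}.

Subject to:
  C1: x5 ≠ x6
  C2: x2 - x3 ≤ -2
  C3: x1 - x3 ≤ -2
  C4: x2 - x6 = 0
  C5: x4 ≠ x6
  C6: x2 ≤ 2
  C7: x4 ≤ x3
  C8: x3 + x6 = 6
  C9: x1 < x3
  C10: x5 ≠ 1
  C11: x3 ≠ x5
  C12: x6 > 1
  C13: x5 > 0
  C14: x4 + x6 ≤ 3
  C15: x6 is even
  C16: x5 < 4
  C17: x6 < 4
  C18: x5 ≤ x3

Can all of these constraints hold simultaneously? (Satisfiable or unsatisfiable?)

Satisfiable

One satisfying assignment is x1 = 1, x2 = 2, x3 = 4, x4 = 1, x5 = 3, x6 = 2.
For the less obvious constraints — constraint 2: x2 - x3 = -2; constraint 3: x1 - x3 = -3 — and the others hold by inspection.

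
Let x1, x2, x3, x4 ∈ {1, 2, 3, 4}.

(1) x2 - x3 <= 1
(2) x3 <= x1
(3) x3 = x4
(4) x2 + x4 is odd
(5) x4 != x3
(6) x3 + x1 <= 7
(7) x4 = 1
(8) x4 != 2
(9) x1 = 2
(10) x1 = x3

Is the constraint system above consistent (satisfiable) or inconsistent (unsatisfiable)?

Unsatisfiable

Constraint 9 fixes x1 = 2 and constraint 7 fixes x4 = 1. Constraints 3 and 10 give x1 = x3 = x4, so x1 = x4. But 2 ≠ 1 — contradiction.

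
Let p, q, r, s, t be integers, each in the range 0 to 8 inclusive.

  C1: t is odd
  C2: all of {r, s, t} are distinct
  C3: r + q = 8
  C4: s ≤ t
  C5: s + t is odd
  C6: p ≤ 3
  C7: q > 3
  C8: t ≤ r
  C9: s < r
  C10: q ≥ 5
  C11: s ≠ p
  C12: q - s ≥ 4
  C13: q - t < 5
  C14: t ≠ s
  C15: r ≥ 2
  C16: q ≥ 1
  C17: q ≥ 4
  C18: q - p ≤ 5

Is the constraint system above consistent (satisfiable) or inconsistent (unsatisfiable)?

Setting (p, q, r, s, t) = (3, 5, 3, 0, 1) satisfies everything: constraint 3: r + q = 8; constraint 12: q - s = 5; constraint 13: q - t = 4, and the others follow.

Satisfiable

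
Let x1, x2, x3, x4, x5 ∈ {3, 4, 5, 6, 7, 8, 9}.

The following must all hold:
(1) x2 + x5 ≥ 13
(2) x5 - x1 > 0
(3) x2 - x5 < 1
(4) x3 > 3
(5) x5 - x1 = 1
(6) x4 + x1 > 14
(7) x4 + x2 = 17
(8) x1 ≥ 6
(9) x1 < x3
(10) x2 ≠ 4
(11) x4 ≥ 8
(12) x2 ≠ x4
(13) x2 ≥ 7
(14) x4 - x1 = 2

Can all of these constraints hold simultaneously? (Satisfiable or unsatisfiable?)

One satisfying assignment is x1 = 7, x2 = 8, x3 = 8, x4 = 9, x5 = 8.
For the less obvious constraints — constraint 1: x2 + x5 = 16; constraint 2: x5 - x1 = 1 — and the others hold by inspection.

Satisfiable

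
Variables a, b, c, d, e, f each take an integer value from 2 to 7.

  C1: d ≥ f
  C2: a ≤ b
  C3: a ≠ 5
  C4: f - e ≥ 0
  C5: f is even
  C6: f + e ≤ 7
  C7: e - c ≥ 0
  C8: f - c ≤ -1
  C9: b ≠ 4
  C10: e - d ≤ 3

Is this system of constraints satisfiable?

Constraints 4, 7, and 8 give e − c ≥ 0, c − f ≥ 1, f − e ≥ 0.
Adding all 3 inequalities: the left sides telescope to 0, and the right sides sum to 0 + 1 + 0 = 1. So 0 ≥ 1, which is false.

Unsatisfiable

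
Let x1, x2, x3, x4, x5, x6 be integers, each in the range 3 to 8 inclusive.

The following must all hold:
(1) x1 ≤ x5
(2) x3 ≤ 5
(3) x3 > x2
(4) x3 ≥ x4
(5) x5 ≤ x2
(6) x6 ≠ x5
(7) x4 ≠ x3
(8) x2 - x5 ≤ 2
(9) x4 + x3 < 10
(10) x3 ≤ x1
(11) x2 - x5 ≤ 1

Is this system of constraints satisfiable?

Constraints 1, 3, 5, and 10 give x3 ≤ x1, x1 ≤ x5, x5 ≤ x2, x2 < x3. Chaining: x3 ≤ x1 ≤ x5 ≤ x2 < x3, which forces x3 < x3 — impossible.

Unsatisfiable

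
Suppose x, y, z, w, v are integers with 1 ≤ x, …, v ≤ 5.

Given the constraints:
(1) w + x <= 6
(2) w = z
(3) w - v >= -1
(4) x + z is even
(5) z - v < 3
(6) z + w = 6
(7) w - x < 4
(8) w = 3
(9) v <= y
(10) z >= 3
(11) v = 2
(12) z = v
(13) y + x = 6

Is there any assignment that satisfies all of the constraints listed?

Constraint 8 fixes w = 3 and constraint 11 fixes v = 2. Constraints 2 and 12 give w = z = v, so w = v. But 3 ≠ 2 — contradiction.

Unsatisfiable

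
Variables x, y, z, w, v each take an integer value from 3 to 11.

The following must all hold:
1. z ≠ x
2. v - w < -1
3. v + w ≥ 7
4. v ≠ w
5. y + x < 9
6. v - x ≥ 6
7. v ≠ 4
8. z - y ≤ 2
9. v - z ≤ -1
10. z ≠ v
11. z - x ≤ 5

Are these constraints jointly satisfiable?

Constraints 6, 9, and 11 give z − v ≥ 1, v − x ≥ 6, x − z ≥ -5.
Adding all 3 inequalities: the left sides telescope to 0, and the right sides sum to 1 + 6 + (-5) = 2. So 0 ≥ 2, which is false.

Unsatisfiable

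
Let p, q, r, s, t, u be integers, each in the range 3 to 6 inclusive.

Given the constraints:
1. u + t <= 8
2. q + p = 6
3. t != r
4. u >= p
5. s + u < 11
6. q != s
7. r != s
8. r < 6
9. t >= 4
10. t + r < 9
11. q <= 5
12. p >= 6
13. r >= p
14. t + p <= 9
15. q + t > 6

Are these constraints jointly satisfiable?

From constraints 4 and 12: u ≥ p ≥ 6. From constraint 9: t ≥ 4. Hence u + t ≥ 10. But constraint 1 requires u + t ≤ 8, and 8 < 10. Contradiction.

Unsatisfiable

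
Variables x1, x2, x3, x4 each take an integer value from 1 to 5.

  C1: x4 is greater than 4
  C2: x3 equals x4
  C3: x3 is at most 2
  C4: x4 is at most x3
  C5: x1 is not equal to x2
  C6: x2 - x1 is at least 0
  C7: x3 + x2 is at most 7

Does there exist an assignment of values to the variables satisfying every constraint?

Unsatisfiable

From constraint 1: x4 ≥ 5. From constraints 3 and 4: x4 ≤ x3 and x3 ≤ 2, so x4 ≤ 2. But 2 < 5, so no value of x4 works.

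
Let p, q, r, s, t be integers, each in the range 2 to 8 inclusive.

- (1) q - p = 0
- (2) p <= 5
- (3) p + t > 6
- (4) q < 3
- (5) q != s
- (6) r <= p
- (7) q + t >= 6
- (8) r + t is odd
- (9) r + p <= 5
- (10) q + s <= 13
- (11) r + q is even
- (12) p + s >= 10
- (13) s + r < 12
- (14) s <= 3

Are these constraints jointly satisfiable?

Unsatisfiable

From constraint 2: p ≤ 5. From constraint 14: s ≤ 3. Hence p + s ≤ 8. But constraint 12 requires p + s ≥ 10, and 10 > 8. Contradiction.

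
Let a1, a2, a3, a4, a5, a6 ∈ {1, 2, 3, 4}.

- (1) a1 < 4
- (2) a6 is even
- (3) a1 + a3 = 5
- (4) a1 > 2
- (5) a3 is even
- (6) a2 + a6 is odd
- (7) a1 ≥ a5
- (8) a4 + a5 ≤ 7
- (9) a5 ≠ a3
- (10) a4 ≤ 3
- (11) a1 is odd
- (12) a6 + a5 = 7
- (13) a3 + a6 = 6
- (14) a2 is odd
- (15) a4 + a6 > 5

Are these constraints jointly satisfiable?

Satisfiable

The assignment a1 = 3, a2 = 1, a3 = 2, a4 = 2, a5 = 3, a6 = 4 works:
  constraint 3 holds since a1 + a3 = 5.
  constraint 8 holds since a4 + a5 = 5.
  constraint 12 holds since a6 + a5 = 7.
The rest check out directly.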